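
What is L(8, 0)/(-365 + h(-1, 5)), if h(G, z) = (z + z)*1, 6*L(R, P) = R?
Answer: -4/1065 ≈ -0.0037559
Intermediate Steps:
L(R, P) = R/6
h(G, z) = 2*z (h(G, z) = (2*z)*1 = 2*z)
L(8, 0)/(-365 + h(-1, 5)) = ((1/6)*8)/(-365 + 2*5) = (4/3)/(-365 + 10) = (4/3)/(-355) = -1/355*4/3 = -4/1065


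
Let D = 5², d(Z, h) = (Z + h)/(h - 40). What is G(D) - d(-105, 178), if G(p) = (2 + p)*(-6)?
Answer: -22429/138 ≈ -162.53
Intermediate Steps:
d(Z, h) = (Z + h)/(-40 + h)
D = 25
G(p) = -12 - 6*p
G(D) - d(-105, 178) = (-12 - 6*25) - (-105 + 178)/(-40 + 178) = (-12 - 150) - 73/138 = -162 - 73/138 = -22429/138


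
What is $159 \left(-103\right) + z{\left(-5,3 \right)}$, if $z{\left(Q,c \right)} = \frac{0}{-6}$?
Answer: $-16377$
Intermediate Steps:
$z{\left(Q,c \right)} = 0$ ($z{\left(Q,c \right)} = 0 \left(- \frac{1}{6}\right) = 0$)
$159 \left(-103\right) + z{\left(-5,3 \right)} = 159 \left(-103\right) + 0 = -16377 + 0 = -16377$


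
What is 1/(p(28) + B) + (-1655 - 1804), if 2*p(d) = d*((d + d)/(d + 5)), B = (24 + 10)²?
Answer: -134665755/38932 ≈ -3459.0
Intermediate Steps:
B = 1156 (B = 34² = 1156)
p(d) = d²/(5 + d) (p(d) = (d*((d + d)/(d + 5)))/2 = (d*((2*d)/(5 + d)))/2 = (d*(2*d/(5 + d)))/2 = (2*d²/(5 + d))/2 = d²/(5 + d))
1/(p(28) + B) + (-1655 - 1804) = 1/(28²/(5 + 28) + 1156) + (-1655 - 1804) = 1/(784/33 + 1156) - 3459 = 1/(38932/33) - 3459 = 33/38932 - 3459 = -134665755/38932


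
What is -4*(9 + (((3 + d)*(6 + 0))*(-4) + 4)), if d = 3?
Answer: 524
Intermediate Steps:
-4*(9 + (((3 + d)*(6 + 0))*(-4) + 4)) = -4*(9 + (((3 + 3)*(6 + 0))*(-4) + 4)) = -4*(9 + ((6*6)*(-4) + 4)) = -4*(9 + (36*(-4) + 4)) = -4*(9 + (-144 + 4)) = -4*(9 - 140) = -4*(-131) = 524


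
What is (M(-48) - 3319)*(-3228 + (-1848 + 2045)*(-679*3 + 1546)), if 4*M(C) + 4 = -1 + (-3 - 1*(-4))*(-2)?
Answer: 1327702265/4 ≈ 3.3193e+8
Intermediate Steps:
M(C) = -7/4 (M(C) = -1 + (-1 + (-3 - 1*(-4))*(-2))/4 = -1 + (-1 + (-3 + 4)*(-2))/4 = -1 + (-1 + 1*(-2))/4 = -1 + (-1 - 2)/4 = -1 + (¼)*(-3) = -1 - ¾ = -7/4)
(M(-48) - 3319)*(-3228 + (-1848 + 2045)*(-679*3 + 1546)) = (-7/4 - 3319)*(-3228 + (-1848 + 2045)*(-679*3 + 1546)) = -13283*(-3228 + 197*(-2037 + 1546))/4 = -13283*(-3228 + 197*(-491))/4 = -13283*(-3228 - 96727)/4 = -13283/4*(-99955) = 1327702265/4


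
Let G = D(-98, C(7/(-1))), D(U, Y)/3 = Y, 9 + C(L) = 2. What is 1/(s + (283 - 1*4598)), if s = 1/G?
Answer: -21/90616 ≈ -0.00023175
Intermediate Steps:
C(L) = -7 (C(L) = -9 + 2 = -7)
D(U, Y) = 3*Y
G = -21 (G = 3*(-7) = -21)
s = -1/21 (s = 1/(-21) = -1/21 ≈ -0.047619)
1/(s + (283 - 1*4598)) = 1/(-1/21 + (283 - 1*4598)) = 1/(-1/21 + (283 - 4598)) = 1/(-1/21 - 4315) = 1/(-90616/21) = -21/90616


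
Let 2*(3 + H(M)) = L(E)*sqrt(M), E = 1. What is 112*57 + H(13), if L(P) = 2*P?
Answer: 6381 + sqrt(13) ≈ 6384.6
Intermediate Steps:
H(M) = -3 + sqrt(M) (H(M) = -3 + ((2*1)*sqrt(M))/2 = -3 + (2*sqrt(M))/2 = -3 + sqrt(M))
112*57 + H(13) = 112*57 + (-3 + sqrt(13)) = 6384 + (-3 + sqrt(13)) = 6381 + sqrt(13)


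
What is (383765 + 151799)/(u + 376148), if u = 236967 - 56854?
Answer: 535564/556261 ≈ 0.96279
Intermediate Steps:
u = 180113
(383765 + 151799)/(u + 376148) = (383765 + 151799)/(180113 + 376148) = 535564/556261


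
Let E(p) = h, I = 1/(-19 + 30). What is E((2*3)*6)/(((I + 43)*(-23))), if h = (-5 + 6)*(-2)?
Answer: 11/5451 ≈ 0.0020180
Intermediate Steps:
I = 1/11 ≈ 0.090909
h = -2 (h = 1*(-2) = -2)
E(p) = -2
E((2*3)*6)/(((I + 43)*(-23))) = -2*(-1/(23*(1/11 + 43))) = -2/((474/11)*(-23)) = -2/(-10902/11) = -2*(-11/10902) = 11/5451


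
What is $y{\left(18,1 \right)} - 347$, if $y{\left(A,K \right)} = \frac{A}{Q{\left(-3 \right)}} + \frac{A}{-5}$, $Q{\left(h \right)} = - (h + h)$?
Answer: $- \frac{1738}{5} \approx -347.6$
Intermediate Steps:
$Q{\left(h \right)} = - 2 h$
$y{\left(A,K \right)} = - \frac{A}{30}$ ($y{\left(A,K \right)} = \frac{A}{\left(-2\right) \left(-3\right)} + \frac{A}{-5} = \frac{A}{6} + A \left(- \frac{1}{5}\right) = A \frac{1}{6} - \frac{A}{5} = \frac{A}{6} - \frac{A}{5} = - \frac{A}{30}$)
$y{\left(18,1 \right)} - 347 = \left(- \frac{1}{30}\right) 18 - 347 = - \frac{3}{5} - 347 = - \frac{1738}{5}$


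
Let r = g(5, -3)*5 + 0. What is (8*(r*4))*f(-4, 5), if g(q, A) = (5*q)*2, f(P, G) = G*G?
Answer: 200000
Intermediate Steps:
f(P, G) = G²
g(q, A) = 10*q
r = 250 (r = (10*5)*5 + 0 = 50*5 + 0 = 250 + 0 = 250)
(8*(r*4))*f(-4, 5) = (8*(250*4))*5² = (8*1000)*25 = 8000*25 = 200000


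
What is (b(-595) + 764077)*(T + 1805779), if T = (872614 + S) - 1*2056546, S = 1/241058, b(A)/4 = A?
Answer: 114179289862953519/241058 ≈ 4.7366e+11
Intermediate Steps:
b(A) = 4*A
S = 1/241058 ≈ 4.1484e-6
T = -285396280055/241058 (T = (872614 + 1/241058) - 1*2056546 = 210350585613/241058 - 2056546 = -285396280055/241058 ≈ -1.1839e+6)
(b(-595) + 764077)*(T + 1805779) = (4*(-595) + 764077)*(-285396280055/241058 + 1805779) = (-2380 + 764077)*(149901194127/241058) = 761697*(149901194127/241058) = 114179289862953519/241058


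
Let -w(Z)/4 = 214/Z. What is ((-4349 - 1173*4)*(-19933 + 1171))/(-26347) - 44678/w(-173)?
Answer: -174422314085/11276516 ≈ -15468.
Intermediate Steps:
w(Z) = -856/Z
((-4349 - 1173*4)*(-19933 + 1171))/(-26347) - 44678/w(-173) = ((-4349 - 1173*4)*(-19933 + 1171))/(-26347) - 44678/((-856/(-173))) = ((-4349 - 4692)*(-18762))*(-1/26347) - 44678/((-856*(-1/173))) = -9041*(-18762)*(-1/26347) - 44678/856/173 = 169627242*(-1/26347) - 44678*173/856 = -169627242/26347 - 3864647/428 = -174422314085/11276516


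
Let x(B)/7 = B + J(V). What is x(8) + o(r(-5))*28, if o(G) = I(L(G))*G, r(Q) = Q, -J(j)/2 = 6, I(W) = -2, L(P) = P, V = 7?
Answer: 252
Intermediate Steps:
J(j) = -12 (J(j) = -2*6 = -12)
o(G) = -2*G
x(B) = -84 + 7*B (x(B) = 7*(B - 12) = 7*(-12 + B) = -84 + 7*B)
x(8) + o(r(-5))*28 = (-84 + 7*8) - 2*(-5)*28 = (-84 + 56) + 10*28 = -28 + 280 = 252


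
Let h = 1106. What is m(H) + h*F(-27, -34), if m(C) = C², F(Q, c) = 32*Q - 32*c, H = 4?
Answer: 247760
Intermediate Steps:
F(Q, c) = -32*c + 32*Q
m(H) + h*F(-27, -34) = 4² + 1106*(-32*(-34) + 32*(-27)) = 16 + 1106*(1088 - 864) = 16 + 1106*224 = 16 + 247744 = 247760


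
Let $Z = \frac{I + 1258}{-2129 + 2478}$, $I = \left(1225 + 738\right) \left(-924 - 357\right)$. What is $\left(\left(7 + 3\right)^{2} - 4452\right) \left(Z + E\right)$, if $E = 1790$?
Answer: $\frac{8219339520}{349} \approx 2.3551 \cdot 10^{7}$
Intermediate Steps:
$I = -2514603$ ($I = 1963 \left(-1281\right) = -2514603$)
$Z = - \frac{2513345}{349}$ ($Z = \frac{-2514603 + 1258}{-2129 + 2478} = - \frac{2513345}{349} \approx -7201.6$)
$\left(\left(7 + 3\right)^{2} - 4452\right) \left(Z + E\right) = \left(\left(7 + 3\right)^{2} - 4452\right) \left(- \frac{2513345}{349} + 1790\right) = \left(10^{2} - 4452\right) \left(- \frac{1888635}{349}\right) = \left(100 - 4452\right) \left(- \frac{1888635}{349}\right) = \left(-4352\right) \left(- \frac{1888635}{349}\right) = \frac{8219339520}{349}$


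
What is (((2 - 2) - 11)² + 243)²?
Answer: 132496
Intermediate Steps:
(((2 - 2) - 11)² + 243)² = ((0 - 11)² + 243)² = ((-11)² + 243)² = (121 + 243)² = 364² = 132496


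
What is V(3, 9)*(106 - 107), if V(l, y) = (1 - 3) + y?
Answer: -7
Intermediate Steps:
V(l, y) = -2 + y
V(3, 9)*(106 - 107) = (-2 + 9)*(106 - 107) = 7*(-1) = -7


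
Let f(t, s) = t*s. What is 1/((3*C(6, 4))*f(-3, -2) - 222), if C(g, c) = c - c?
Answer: -1/222 ≈ -0.0045045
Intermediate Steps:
f(t, s) = s*t
C(g, c) = 0
1/((3*C(6, 4))*f(-3, -2) - 222) = 1/((3*0)*(-2*(-3)) - 222) = 1/(0*6 - 222) = 1/(0 - 222) = 1/(-222) = -1/222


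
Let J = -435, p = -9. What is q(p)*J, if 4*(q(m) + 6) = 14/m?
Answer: 16675/6 ≈ 2779.2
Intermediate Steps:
q(m) = -6 + 7/(2*m) (q(m) = -6 + (14/m)/4 = -6 + 7/(2*m))
q(p)*J = (-6 + (7/2)/(-9))*(-435) = (-6 + (7/2)*(-⅑))*(-435) = (-6 - 7/18)*(-435) = -115/18*(-435) = 16675/6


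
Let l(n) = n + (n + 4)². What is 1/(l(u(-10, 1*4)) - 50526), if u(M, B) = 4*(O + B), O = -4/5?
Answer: -25/1255774 ≈ -1.9908e-5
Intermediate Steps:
O = -⅘ (O = -4*⅕ = -⅘ ≈ -0.80000)
u(M, B) = -16/5 + 4*B (u(M, B) = 4*(-⅘ + B) = -16/5 + 4*B)
l(n) = n + (4 + n)²
1/(l(u(-10, 1*4)) - 50526) = 1/(((-16/5 + 4*(1*4)) + (4 + (-16/5 + 4*(1*4)))²) - 50526) = 1/(((-16/5 + 4*4) + (4 + (-16/5 + 4*4))²) - 50526) = 1/(((-16/5 + 16) + (4 + (-16/5 + 16))²) - 50526) = 1/((64/5 + (4 + 64/5)²) - 50526) = 1/((64/5 + (84/5)²) - 50526) = 1/((64/5 + 7056/25) - 50526) = 1/(7376/25 - 50526) = 1/(-1255774/25) = -25/1255774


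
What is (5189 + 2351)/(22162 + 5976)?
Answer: 3770/14069 ≈ 0.26796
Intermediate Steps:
(5189 + 2351)/(22162 + 5976) = 7540/28138 = 7540*(1/28138) = 3770/14069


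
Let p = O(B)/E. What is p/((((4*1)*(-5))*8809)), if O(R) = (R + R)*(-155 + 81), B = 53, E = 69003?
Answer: 1961/3039237135 ≈ 6.4523e-7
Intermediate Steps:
O(R) = -148*R (O(R) = (2*R)*(-74) = -148*R)
p = -7844/69003 (p = -148*53/69003 = -7844*1/69003 = -7844/69003 ≈ -0.11368)
p/((((4*1)*(-5))*8809)) = -7844/(69003*(((4*1)*(-5))*8809)) = -7844/(69003*((4*(-5))*8809)) = -7844/(69003*((-20*8809))) = -7844/69003/(-176180) = -7844/69003*(-1/176180) = 1961/3039237135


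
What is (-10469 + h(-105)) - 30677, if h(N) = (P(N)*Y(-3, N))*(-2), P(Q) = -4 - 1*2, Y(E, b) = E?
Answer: -41182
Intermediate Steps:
P(Q) = -6 (P(Q) = -4 - 2 = -6)
h(N) = -36 (h(N) = -6*(-3)*(-2) = 18*(-2) = -36)
(-10469 + h(-105)) - 30677 = (-10469 - 36) - 30677 = -10505 - 30677 = -41182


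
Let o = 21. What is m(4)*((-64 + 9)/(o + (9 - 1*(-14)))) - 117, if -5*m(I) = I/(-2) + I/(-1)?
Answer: -237/2 ≈ -118.50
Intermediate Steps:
m(I) = 3*I/10 (m(I) = -(I/(-2) + I/(-1))/5 = -(I*(-1/2) + I*(-1))/5 = -(-I/2 - I)/5 = -(-3)*I/10 = 3*I/10)
m(4)*((-64 + 9)/(o + (9 - 1*(-14)))) - 117 = ((3/10)*4)*((-64 + 9)/(21 + (9 - 1*(-14)))) - 117 = 6*(-55/(21 + (9 + 14)))/5 - 117 = 6*(-55/(21 + 23))/5 - 117 = 6*(-55/44)/5 - 117 = 6*(-55*1/44)/5 - 117 = (6/5)*(-5/4) - 117 = -3/2 - 117 = -237/2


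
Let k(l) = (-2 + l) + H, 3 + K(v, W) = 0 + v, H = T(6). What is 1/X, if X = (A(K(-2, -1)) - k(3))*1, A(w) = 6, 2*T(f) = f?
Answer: ½ ≈ 0.50000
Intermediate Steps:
T(f) = f/2
H = 3 (H = (½)*6 = 3)
K(v, W) = -3 + v (K(v, W) = -3 + (0 + v) = -3 + v)
k(l) = 1 + l (k(l) = (-2 + l) + 3 = 1 + l)
X = 2 (X = (6 - (1 + 3))*1 = (6 - 1*4)*1 = (6 - 4)*1 = 2*1 = 2)
1/X = 1/2 = ½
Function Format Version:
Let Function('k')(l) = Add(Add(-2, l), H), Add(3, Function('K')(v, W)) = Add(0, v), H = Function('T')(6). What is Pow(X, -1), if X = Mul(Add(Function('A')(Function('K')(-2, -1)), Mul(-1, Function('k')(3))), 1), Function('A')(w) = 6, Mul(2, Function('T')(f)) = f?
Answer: Rational(1, 2) ≈ 0.50000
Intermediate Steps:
Function('T')(f) = Mul(Rational(1, 2), f)
H = 3 (H = Mul(Rational(1, 2), 6) = 3)
Function('K')(v, W) = Add(-3, v) (Function('K')(v, W) = Add(-3, Add(0, v)) = Add(-3, v))
Function('k')(l) = Add(1, l) (Function('k')(l) = Add(Add(-2, l), 3) = Add(1, l))
X = 2 (X = Mul(Add(6, Mul(-1, Add(1, 3))), 1) = Mul(Add(6, Mul(-1, 4)), 1) = Mul(Add(6, -4), 1) = Mul(2, 1) = 2)
Pow(X, -1) = Pow(2, -1) = Rational(1, 2)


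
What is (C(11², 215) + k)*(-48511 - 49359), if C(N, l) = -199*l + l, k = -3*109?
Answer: 4198329390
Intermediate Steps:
k = -327
C(N, l) = -198*l
(C(11², 215) + k)*(-48511 - 49359) = (-198*215 - 327)*(-48511 - 49359) = (-42570 - 327)*(-97870) = -42897*(-97870) = 4198329390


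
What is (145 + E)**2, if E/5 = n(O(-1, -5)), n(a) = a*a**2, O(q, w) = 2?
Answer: 34225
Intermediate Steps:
n(a) = a**3
E = 40 (E = 5*2**3 = 5*8 = 40)
(145 + E)**2 = (145 + 40)**2 = 185**2 = 34225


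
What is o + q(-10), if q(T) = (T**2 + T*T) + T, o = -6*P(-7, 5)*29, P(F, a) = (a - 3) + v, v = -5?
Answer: 712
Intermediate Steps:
P(F, a) = -8 + a (P(F, a) = (a - 3) - 5 = (-3 + a) - 5 = -8 + a)
o = 522 (o = -6*(-8 + 5)*29 = -6*(-3)*29 = 18*29 = 522)
q(T) = T + 2*T**2 (q(T) = (T**2 + T**2) + T = 2*T**2 + T = T + 2*T**2)
o + q(-10) = 522 - 10*(1 + 2*(-10)) = 522 - 10*(1 - 20) = 522 - 10*(-19) = 522 + 190 = 712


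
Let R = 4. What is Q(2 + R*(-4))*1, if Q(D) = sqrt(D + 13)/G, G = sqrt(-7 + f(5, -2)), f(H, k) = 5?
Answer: sqrt(2)/2 ≈ 0.70711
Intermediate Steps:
G = I*sqrt(2) (G = sqrt(-7 + 5) = sqrt(-2) = I*sqrt(2) ≈ 1.4142*I)
Q(D) = -I*sqrt(2)*sqrt(13 + D)/2 (Q(D) = sqrt(D + 13)/((I*sqrt(2))) = sqrt(13 + D)*(-I*sqrt(2)/2) = -I*sqrt(2)*sqrt(13 + D)/2)
Q(2 + R*(-4))*1 = -I*sqrt(2)*sqrt(13 + (2 + 4*(-4)))/2*1 = -I*sqrt(2)*sqrt(13 + (2 - 16))/2*1 = -I*sqrt(2)*sqrt(13 - 14)/2*1 = -I*sqrt(2)*sqrt(-1)/2*1 = -I*sqrt(2)*I/2*1 = (sqrt(2)/2)*1 = sqrt(2)/2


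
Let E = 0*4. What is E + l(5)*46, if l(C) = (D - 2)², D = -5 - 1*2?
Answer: 3726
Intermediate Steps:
D = -7 (D = -5 - 2 = -7)
l(C) = 81 (l(C) = (-7 - 2)² = (-9)² = 81)
E = 0
E + l(5)*46 = 0 + 81*46 = 0 + 3726 = 3726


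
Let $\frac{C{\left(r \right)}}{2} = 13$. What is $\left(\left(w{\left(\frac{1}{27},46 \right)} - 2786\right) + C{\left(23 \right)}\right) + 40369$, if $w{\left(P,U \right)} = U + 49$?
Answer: $37704$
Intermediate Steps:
$C{\left(r \right)} = 26$ ($C{\left(r \right)} = 2 \cdot 13 = 26$)
$w{\left(P,U \right)} = 49 + U$
$\left(\left(w{\left(\frac{1}{27},46 \right)} - 2786\right) + C{\left(23 \right)}\right) + 40369 = \left(\left(\left(49 + 46\right) - 2786\right) + 26\right) + 40369 = \left(\left(95 - 2786\right) + 26\right) + 40369 = \left(-2691 + 26\right) + 40369 = -2665 + 40369 = 37704$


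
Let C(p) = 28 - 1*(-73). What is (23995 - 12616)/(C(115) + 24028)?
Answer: 3793/8043 ≈ 0.47159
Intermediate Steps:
C(p) = 101 (C(p) = 28 + 73 = 101)
(23995 - 12616)/(C(115) + 24028) = (23995 - 12616)/(101 + 24028) = 11379/24129 = 11379*(1/24129) = 3793/8043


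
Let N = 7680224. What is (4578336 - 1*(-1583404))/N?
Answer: 1540435/1920056 ≈ 0.80229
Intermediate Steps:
(4578336 - 1*(-1583404))/N = (4578336 - 1*(-1583404))/7680224 = (4578336 + 1583404)*(1/7680224) = 6161740*(1/7680224) = 1540435/1920056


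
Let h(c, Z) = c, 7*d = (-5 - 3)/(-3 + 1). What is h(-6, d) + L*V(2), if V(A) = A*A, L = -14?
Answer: -62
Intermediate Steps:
d = 4/7 (d = ((-5 - 3)/(-3 + 1))/7 = (-8/(-2))/7 = (-8*(-½))/7 = (⅐)*4 = 4/7 ≈ 0.57143)
V(A) = A²
h(-6, d) + L*V(2) = -6 - 14*2² = -6 - 14*4 = -6 - 56 = -62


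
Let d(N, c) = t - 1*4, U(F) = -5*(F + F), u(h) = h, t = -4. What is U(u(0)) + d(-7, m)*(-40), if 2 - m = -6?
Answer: 320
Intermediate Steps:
m = 8 (m = 2 - 1*(-6) = 2 + 6 = 8)
U(F) = -10*F
d(N, c) = -8 (d(N, c) = -4 - 1*4 = -4 - 4 = -8)
U(u(0)) + d(-7, m)*(-40) = -10*0 - 8*(-40) = 0 + 320 = 320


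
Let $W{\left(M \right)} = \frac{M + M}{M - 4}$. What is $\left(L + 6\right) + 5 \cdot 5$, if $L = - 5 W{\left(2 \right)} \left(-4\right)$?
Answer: $-9$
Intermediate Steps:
$W{\left(M \right)} = \frac{2 M}{-4 + M}$
$L = -40$ ($L = - 5 \cdot 2 \cdot 2 \frac{1}{-4 + 2} \left(-4\right) = - 5 \cdot 2 \cdot 2 \frac{1}{-2} \left(-4\right) = - 5 \cdot 2 \cdot 2 \left(- \frac{1}{2}\right) \left(-4\right) = \left(-5\right) \left(-2\right) \left(-4\right) = 10 \left(-4\right) = -40$)
$\left(L + 6\right) + 5 \cdot 5 = \left(-40 + 6\right) + 5 \cdot 5 = -34 + 25 = -9$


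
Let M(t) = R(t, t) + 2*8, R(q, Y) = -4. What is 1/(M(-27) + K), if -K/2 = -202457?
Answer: 1/404926 ≈ 2.4696e-6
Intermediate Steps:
K = 404914 (K = -2*(-202457) = 404914)
M(t) = 12 (M(t) = -4 + 2*8 = -4 + 16 = 12)
1/(M(-27) + K) = 1/(12 + 404914) = 1/404926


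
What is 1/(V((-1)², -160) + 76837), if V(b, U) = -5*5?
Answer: 1/76812 ≈ 1.3019e-5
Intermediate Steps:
V(b, U) = -25
1/(V((-1)², -160) + 76837) = 1/(-25 + 76837) = 1/76812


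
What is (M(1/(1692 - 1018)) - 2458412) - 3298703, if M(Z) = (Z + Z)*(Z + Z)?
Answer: -653829793434/113569 ≈ -5.7571e+6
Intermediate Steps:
M(Z) = 4*Z² (M(Z) = (2*Z)*(2*Z) = 4*Z²)
(M(1/(1692 - 1018)) - 2458412) - 3298703 = (4*(1/(1692 - 1018))² - 2458412) - 3298703 = (4*(1/674)² - 2458412) - 3298703 = (4*(1/454276) - 2458412) - 3298703 = (1/113569 - 2458412) - 3298703 = -279199392427/113569 - 3298703 = -653829793434/113569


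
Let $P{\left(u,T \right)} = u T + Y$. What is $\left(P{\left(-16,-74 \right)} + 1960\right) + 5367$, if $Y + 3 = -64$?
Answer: $8444$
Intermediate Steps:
$Y = -67$ ($Y = -3 - 64 = -67$)
$P{\left(u,T \right)} = -67 + T u$ ($P{\left(u,T \right)} = u T - 67 = T u - 67 = -67 + T u$)
$\left(P{\left(-16,-74 \right)} + 1960\right) + 5367 = \left(\left(-67 - -1184\right) + 1960\right) + 5367 = \left(\left(-67 + 1184\right) + 1960\right) + 5367 = \left(1117 + 1960\right) + 5367 = 3077 + 5367 = 8444$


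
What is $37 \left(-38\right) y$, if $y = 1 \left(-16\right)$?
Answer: $22496$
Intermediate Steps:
$y = -16$
$37 \left(-38\right) y = 37 \left(-38\right) \left(-16\right) = \left(-1406\right) \left(-16\right) = 22496$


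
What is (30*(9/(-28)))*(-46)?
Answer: 3105/7 ≈ 443.57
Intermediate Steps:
(30*(9/(-28)))*(-46) = (30*(9*(-1/28)))*(-46) = (30*(-9/28))*(-46) = -135/14*(-46) = 3105/7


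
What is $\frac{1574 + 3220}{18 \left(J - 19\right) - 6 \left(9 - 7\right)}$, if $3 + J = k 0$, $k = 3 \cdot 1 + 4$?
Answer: $- \frac{47}{4} \approx -11.75$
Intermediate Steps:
$k = 7$ ($k = 3 + 4 = 7$)
$J = -3$ ($J = -3 + 7 \cdot 0 = -3 + 0 = -3$)
$\frac{1574 + 3220}{18 \left(J - 19\right) - 6 \left(9 - 7\right)} = \frac{1574 + 3220}{18 \left(-3 - 19\right) - 6 \left(9 - 7\right)} = \frac{4794}{18 \left(-22\right) - 12} = \frac{4794}{-396 - 12} = \frac{4794}{-408} = 4794 \left(- \frac{1}{408}\right) = - \frac{47}{4}$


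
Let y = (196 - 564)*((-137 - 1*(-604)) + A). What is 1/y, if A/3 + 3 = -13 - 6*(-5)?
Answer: -1/187312 ≈ -5.3387e-6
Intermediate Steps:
A = 42 (A = -9 + 3*(-13 - 6*(-5)) = -9 + 3*(-13 + 30) = -9 + 3*17 = -9 + 51 = 42)
y = -187312 (y = (196 - 564)*((-137 - 1*(-604)) + 42) = -368*((-137 + 604) + 42) = -368*(467 + 42) = -368*509 = -187312)
1/y = 1/(-187312) = -1/187312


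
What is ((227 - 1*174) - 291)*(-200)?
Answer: 47600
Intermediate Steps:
((227 - 1*174) - 291)*(-200) = ((227 - 174) - 291)*(-200) = (53 - 291)*(-200) = -238*(-200) = 47600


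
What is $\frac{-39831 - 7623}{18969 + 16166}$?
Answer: $- \frac{47454}{35135} \approx -1.3506$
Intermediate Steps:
$\frac{-39831 - 7623}{18969 + 16166} = - \frac{47454}{35135}$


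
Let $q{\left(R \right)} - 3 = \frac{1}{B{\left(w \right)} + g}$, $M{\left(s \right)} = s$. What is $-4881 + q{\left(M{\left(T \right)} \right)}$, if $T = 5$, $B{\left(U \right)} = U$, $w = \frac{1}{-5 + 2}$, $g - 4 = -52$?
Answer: $- \frac{707313}{145} \approx -4878.0$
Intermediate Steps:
$g = -48$ ($g = 4 - 52 = -48$)
$w = - \frac{1}{3}$ ($w = \frac{1}{-3} = - \frac{1}{3} \approx -0.33333$)
$q{\left(R \right)} = \frac{432}{145}$ ($q{\left(R \right)} = 3 + \frac{1}{- \frac{1}{3} - 48} = 3 + \frac{1}{- \frac{145}{3}} = 3 - \frac{3}{145} = \frac{432}{145}$)
$-4881 + q{\left(M{\left(T \right)} \right)} = -4881 + \frac{432}{145} = - \frac{707313}{145}$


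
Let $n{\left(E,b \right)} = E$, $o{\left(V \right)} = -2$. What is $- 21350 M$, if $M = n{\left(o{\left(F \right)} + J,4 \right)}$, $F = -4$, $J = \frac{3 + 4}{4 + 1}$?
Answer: $12810$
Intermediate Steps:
$J = \frac{7}{5} \approx 1.4$
$M = - \frac{3}{5}$ ($M = -2 + \frac{7}{5} = - \frac{3}{5} \approx -0.6$)
$- 21350 M = \left(-21350\right) \left(- \frac{3}{5}\right) = 12810$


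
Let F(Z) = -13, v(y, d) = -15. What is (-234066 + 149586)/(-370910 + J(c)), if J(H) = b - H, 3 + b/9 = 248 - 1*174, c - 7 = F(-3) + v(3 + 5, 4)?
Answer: 8448/37025 ≈ 0.22817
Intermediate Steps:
c = -21 (c = 7 + (-13 - 15) = 7 - 28 = -21)
b = 639 (b = -27 + 9*(248 - 1*174) = -27 + 9*(248 - 174) = -27 + 9*74 = -27 + 666 = 639)
J(H) = 639 - H
(-234066 + 149586)/(-370910 + J(c)) = (-234066 + 149586)/(-370910 + (639 - 1*(-21))) = -84480/(-370910 + (639 + 21)) = -84480/(-370910 + 660) = -84480/(-370250) = -84480*(-1/370250) = 8448/37025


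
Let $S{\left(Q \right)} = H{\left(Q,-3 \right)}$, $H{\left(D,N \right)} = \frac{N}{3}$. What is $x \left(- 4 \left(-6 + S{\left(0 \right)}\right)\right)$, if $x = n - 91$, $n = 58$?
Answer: $-924$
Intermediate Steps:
$H{\left(D,N \right)} = \frac{N}{3}$ ($H{\left(D,N \right)} = N \frac{1}{3} = \frac{N}{3}$)
$S{\left(Q \right)} = -1$ ($S{\left(Q \right)} = \frac{1}{3} \left(-3\right) = -1$)
$x = -33$ ($x = 58 - 91 = -33$)
$x \left(- 4 \left(-6 + S{\left(0 \right)}\right)\right) = - 33 \left(- 4 \left(-6 - 1\right)\right) = - 33 \left(\left(-4\right) \left(-7\right)\right) = \left(-33\right) 28 = -924$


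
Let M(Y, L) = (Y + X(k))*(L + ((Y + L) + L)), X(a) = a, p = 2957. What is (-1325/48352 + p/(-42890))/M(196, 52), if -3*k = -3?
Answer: -99903057/71903392732160 ≈ -1.3894e-6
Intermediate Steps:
k = 1 (k = -⅓*(-3) = 1)
M(Y, L) = (1 + Y)*(Y + 3*L) (M(Y, L) = (Y + 1)*(L + ((Y + L) + L)) = (1 + Y)*(L + ((L + Y) + L)) = (1 + Y)*(L + (Y + 2*L)) = (1 + Y)*(Y + 3*L))
(-1325/48352 + p/(-42890))/M(196, 52) = (-1325/48352 + 2957/(-42890))/(196 + 196² + 3*52 + 3*52*196) = (-1325*1/48352 + 2957*(-1/42890))/(196 + 38416 + 156 + 30576) = (-1325/48352 - 2957/42890)/69344 = -99903057/1036908640*1/69344 = -99903057/71903392732160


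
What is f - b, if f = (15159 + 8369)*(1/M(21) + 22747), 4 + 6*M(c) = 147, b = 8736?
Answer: 76531264408/143 ≈ 5.3518e+8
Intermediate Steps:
M(c) = 143/6 (M(c) = -2/3 + (1/6)*147 = -2/3 + 49/2 = 143/6)
f = 76532513656/143 (f = (15159 + 8369)*(1/(143/6) + 22747) = 23528*(6/143 + 22747) = 23528*(3252827/143) = 76532513656/143 ≈ 5.3519e+8)
f - b = 76532513656/143 - 1*8736 = 76532513656/143 - 8736 = 76531264408/143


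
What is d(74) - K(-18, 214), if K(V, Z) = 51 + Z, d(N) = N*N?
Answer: 5211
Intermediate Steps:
d(N) = N**2
d(74) - K(-18, 214) = 74**2 - (51 + 214) = 5476 - 1*265 = 5476 - 265 = 5211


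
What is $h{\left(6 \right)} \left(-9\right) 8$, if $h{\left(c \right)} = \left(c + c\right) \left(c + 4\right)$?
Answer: $-8640$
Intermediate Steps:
$h{\left(c \right)} = 2 c \left(4 + c\right)$
$h{\left(6 \right)} \left(-9\right) 8 = 2 \cdot 6 \left(4 + 6\right) \left(-9\right) 8 = 2 \cdot 6 \cdot 10 \left(-9\right) 8 = 120 \left(-9\right) 8 = \left(-1080\right) 8 = -8640$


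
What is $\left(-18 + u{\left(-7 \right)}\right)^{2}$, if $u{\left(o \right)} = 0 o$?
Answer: $324$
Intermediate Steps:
$u{\left(o \right)} = 0$
$\left(-18 + u{\left(-7 \right)}\right)^{2} = \left(-18 + 0\right)^{2} = \left(-18\right)^{2} = 324$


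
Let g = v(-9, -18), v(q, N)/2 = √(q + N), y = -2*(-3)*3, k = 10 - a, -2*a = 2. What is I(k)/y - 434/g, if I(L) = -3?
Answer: -⅙ + 217*I*√3/9 ≈ -0.16667 + 41.762*I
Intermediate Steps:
a = -1 (a = -½*2 = -1)
k = 11 (k = 10 - 1*(-1) = 10 + 1 = 11)
y = 18 (y = 6*3 = 18)
v(q, N) = 2*√(N + q) (v(q, N) = 2*√(q + N) = 2*√(N + q))
g = 6*I*√3 (g = 2*√(-18 - 9) = 2*√(-27) = 2*(3*I*√3) = 6*I*√3 ≈ 10.392*I)
I(k)/y - 434/g = -3/18 - 434*(-I*√3/18) = -3*1/18 - (-217)*I*√3/9 = -⅙ + 217*I*√3/9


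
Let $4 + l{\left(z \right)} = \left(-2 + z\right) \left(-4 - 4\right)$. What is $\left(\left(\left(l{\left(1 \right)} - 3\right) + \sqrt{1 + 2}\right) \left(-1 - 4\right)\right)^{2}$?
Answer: $100 + 50 \sqrt{3} \approx 186.6$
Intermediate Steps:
$l{\left(z \right)} = 12 - 8 z$ ($l{\left(z \right)} = -4 + \left(-2 + z\right) \left(-4 - 4\right) = -4 + \left(-2 + z\right) \left(-8\right) = -4 - \left(-16 + 8 z\right) = 12 - 8 z$)
$\left(\left(\left(l{\left(1 \right)} - 3\right) + \sqrt{1 + 2}\right) \left(-1 - 4\right)\right)^{2} = \left(\left(\left(\left(12 - 8\right) - 3\right) + \sqrt{1 + 2}\right) \left(-1 - 4\right)\right)^{2} = \left(\left(\left(\left(12 - 8\right) - 3\right) + \sqrt{3}\right) \left(-5\right)\right)^{2} = \left(\left(\left(4 - 3\right) + \sqrt{3}\right) \left(-5\right)\right)^{2} = \left(\left(1 + \sqrt{3}\right) \left(-5\right)\right)^{2} = \left(-5 - 5 \sqrt{3}\right)^{2}$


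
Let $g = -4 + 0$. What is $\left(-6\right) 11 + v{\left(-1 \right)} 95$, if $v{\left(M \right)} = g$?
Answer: $-446$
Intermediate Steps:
$g = -4$
$v{\left(M \right)} = -4$
$\left(-6\right) 11 + v{\left(-1 \right)} 95 = \left(-6\right) 11 - 380 = -66 - 380 = -446$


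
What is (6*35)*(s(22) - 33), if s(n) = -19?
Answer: -10920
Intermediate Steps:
(6*35)*(s(22) - 33) = (6*35)*(-19 - 33) = 210*(-52) = -10920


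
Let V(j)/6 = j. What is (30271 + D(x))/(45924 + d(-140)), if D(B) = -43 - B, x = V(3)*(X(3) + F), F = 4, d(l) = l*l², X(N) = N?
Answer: -15051/1349038 ≈ -0.011157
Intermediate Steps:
V(j) = 6*j
d(l) = l³
x = 126 (x = (6*3)*(3 + 4) = 18*7 = 126)
(30271 + D(x))/(45924 + d(-140)) = (30271 + (-43 - 1*126))/(45924 + (-140)³) = (30271 + (-43 - 126))/(45924 - 2744000) = (30271 - 169)/(-2698076) = 30102*(-1/2698076) = -15051/1349038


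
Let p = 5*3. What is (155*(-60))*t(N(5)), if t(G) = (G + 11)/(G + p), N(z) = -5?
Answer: -5580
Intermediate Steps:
p = 15
t(G) = (11 + G)/(15 + G) (t(G) = (G + 11)/(G + 15) = (11 + G)/(15 + G))
(155*(-60))*t(N(5)) = (155*(-60))*((11 - 5)/(15 - 5)) = -9300*6/10 = -930*6 = -9300*⅗ = -5580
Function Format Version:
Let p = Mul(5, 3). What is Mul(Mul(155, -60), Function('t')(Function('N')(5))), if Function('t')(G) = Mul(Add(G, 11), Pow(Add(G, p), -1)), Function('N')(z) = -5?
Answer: -5580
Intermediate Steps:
p = 15
Function('t')(G) = Mul(Pow(Add(15, G), -1), Add(11, G)) (Function('t')(G) = Mul(Add(G, 11), Pow(Add(G, 15), -1)) = Mul(Add(11, G), Pow(Add(15, G), -1)) = Mul(Pow(Add(15, G), -1), Add(11, G)))
Mul(Mul(155, -60), Function('t')(Function('N')(5))) = Mul(Mul(155, -60), Mul(Pow(Add(15, -5), -1), Add(11, -5))) = Mul(-9300, Mul(Pow(10, -1), 6)) = Mul(-9300, Mul(Rational(1, 10), 6)) = Mul(-9300, Rational(3, 5)) = -5580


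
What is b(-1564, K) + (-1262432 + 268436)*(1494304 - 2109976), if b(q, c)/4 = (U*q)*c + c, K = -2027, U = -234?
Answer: 609008163796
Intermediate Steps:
b(q, c) = 4*c - 936*c*q (b(q, c) = 4*((-234*q)*c + c) = 4*(-234*c*q + c) = 4*(c - 234*c*q) = 4*c - 936*c*q)
b(-1564, K) + (-1262432 + 268436)*(1494304 - 2109976) = 4*(-2027)*(1 - 234*(-1564)) + (-1262432 + 268436)*(1494304 - 2109976) = 4*(-2027)*(1 + 365976) - 993996*(-615672) = 4*(-2027)*365977 + 611975505312 = -2967341516 + 611975505312 = 609008163796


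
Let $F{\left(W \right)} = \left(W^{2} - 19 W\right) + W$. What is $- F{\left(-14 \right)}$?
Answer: $-448$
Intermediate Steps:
$F{\left(W \right)} = W^{2} - 18 W$
$- F{\left(-14 \right)} = - \left(-14\right) \left(-18 - 14\right) = - \left(-14\right) \left(-32\right) = \left(-1\right) 448 = -448$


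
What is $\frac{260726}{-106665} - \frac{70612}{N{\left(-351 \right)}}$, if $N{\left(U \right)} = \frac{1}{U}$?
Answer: $\frac{2643671711254}{106665} \approx 2.4785 \cdot 10^{7}$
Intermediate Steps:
$\frac{260726}{-106665} - \frac{70612}{N{\left(-351 \right)}} = \frac{260726}{-106665} - \frac{70612}{\frac{1}{-351}} = 260726 \left(- \frac{1}{106665}\right) - \frac{70612}{- \frac{1}{351}} = - \frac{260726}{106665} - -24784812 = - \frac{260726}{106665} + 24784812 = \frac{2643671711254}{106665}$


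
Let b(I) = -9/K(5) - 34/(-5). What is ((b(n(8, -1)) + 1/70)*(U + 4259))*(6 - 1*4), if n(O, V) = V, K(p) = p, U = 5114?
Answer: 469989/5 ≈ 93998.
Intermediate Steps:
b(I) = 5 (b(I) = -9/5 - 34/(-5) = -9*1/5 - 34*(-1/5) = -9/5 + 34/5 = 5)
((b(n(8, -1)) + 1/70)*(U + 4259))*(6 - 1*4) = ((5 + 1/70)*(5114 + 4259))*(6 - 1*4) = ((5 + 1/70)*9373)*(6 - 4) = ((351/70)*9373)*2 = (469989/10)*2 = 469989/5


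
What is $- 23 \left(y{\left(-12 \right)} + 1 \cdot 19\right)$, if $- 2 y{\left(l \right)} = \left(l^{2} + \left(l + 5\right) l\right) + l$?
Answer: $2047$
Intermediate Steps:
$y{\left(l \right)} = - \frac{l}{2} - \frac{l^{2}}{2} - \frac{l \left(5 + l\right)}{2}$ ($y{\left(l \right)} = - \frac{\left(l^{2} + \left(l + 5\right) l\right) + l}{2} = - \frac{\left(l^{2} + \left(5 + l\right) l\right) + l}{2} = - \frac{\left(l^{2} + l \left(5 + l\right)\right) + l}{2} = - \frac{l + l^{2} + l \left(5 + l\right)}{2} = - \frac{l}{2} - \frac{l^{2}}{2} - \frac{l \left(5 + l\right)}{2}$)
$- 23 \left(y{\left(-12 \right)} + 1 \cdot 19\right) = - 23 \left(\left(-1\right) \left(-12\right) \left(3 - 12\right) + 1 \cdot 19\right) = - 23 \left(\left(-1\right) \left(-12\right) \left(-9\right) + 19\right) = - 23 \left(-108 + 19\right) = \left(-23\right) \left(-89\right) = 2047$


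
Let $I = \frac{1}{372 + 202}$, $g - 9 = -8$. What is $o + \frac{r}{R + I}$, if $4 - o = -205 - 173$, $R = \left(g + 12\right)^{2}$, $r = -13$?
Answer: $\frac{37049212}{97007} \approx 381.92$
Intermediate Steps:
$g = 1$ ($g = 9 - 8 = 1$)
$R = 169$ ($R = \left(1 + 12\right)^{2} = 13^{2} = 169$)
$o = 382$ ($o = 4 - \left(-205 - 173\right) = 4 - -378 = 4 + 378 = 382$)
$I = \frac{1}{574} \approx 0.0017422$
$o + \frac{r}{R + I} = 382 + \frac{1}{169 + \frac{1}{574}} \left(-13\right) = 382 + \frac{1}{\frac{97007}{574}} \left(-13\right) = 382 + \frac{574}{97007} \left(-13\right) = 382 - \frac{7462}{97007} = \frac{37049212}{97007}$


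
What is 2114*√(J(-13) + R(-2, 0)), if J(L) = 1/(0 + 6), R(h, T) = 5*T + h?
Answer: 1057*I*√66/3 ≈ 2862.4*I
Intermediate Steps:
R(h, T) = h + 5*T
J(L) = ⅙ (J(L) = 1/6 = ⅙)
2114*√(J(-13) + R(-2, 0)) = 2114*√(⅙ + (-2 + 5*0)) = 2114*√(⅙ + (-2 + 0)) = 2114*√(⅙ - 2) = 2114*√(-11/6) = 2114*(I*√66/6) = 1057*I*√66/3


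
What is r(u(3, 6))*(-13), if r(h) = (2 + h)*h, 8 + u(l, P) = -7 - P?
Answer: -5187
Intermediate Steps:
u(l, P) = -15 - P (u(l, P) = -8 + (-7 - P) = -15 - P)
r(h) = h*(2 + h)
r(u(3, 6))*(-13) = ((-15 - 1*6)*(2 + (-15 - 1*6)))*(-13) = ((-15 - 6)*(2 + (-15 - 6)))*(-13) = -21*(2 - 21)*(-13) = -21*(-19)*(-13) = 399*(-13) = -5187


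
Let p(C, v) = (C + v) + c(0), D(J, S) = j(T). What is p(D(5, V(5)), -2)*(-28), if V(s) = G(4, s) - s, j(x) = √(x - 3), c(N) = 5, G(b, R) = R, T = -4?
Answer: -84 - 28*I*√7 ≈ -84.0 - 74.081*I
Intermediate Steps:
j(x) = √(-3 + x)
V(s) = 0 (V(s) = s - s = 0)
D(J, S) = I*√7 (D(J, S) = √(-3 - 4) = √(-7) = I*√7)
p(C, v) = 5 + C + v (p(C, v) = (C + v) + 5 = 5 + C + v)
p(D(5, V(5)), -2)*(-28) = (5 + I*√7 - 2)*(-28) = (3 + I*√7)*(-28) = -84 - 28*I*√7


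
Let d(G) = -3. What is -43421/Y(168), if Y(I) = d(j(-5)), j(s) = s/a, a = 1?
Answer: 43421/3 ≈ 14474.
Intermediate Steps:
j(s) = s (j(s) = s/1 = s*1 = s)
Y(I) = -3
-43421/Y(168) = -43421/(-3) = -43421*(-⅓) = 43421/3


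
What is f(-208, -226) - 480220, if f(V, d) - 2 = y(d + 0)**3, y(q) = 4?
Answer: -480154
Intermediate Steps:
f(V, d) = 66 (f(V, d) = 2 + 4**3 = 2 + 64 = 66)
f(-208, -226) - 480220 = 66 - 480220 = -480154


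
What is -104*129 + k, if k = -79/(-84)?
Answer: -1126865/84 ≈ -13415.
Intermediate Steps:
k = 79/84 (k = -79*(-1/84) = 79/84 ≈ 0.94048)
-104*129 + k = -104*129 + 79/84 = -13416 + 79/84 = -1126865/84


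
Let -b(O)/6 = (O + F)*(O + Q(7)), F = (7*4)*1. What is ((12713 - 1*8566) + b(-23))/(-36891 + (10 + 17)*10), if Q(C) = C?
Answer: -4627/36621 ≈ -0.12635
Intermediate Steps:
F = 28 (F = 28*1 = 28)
b(O) = -6*(7 + O)*(28 + O) (b(O) = -6*(O + 28)*(O + 7) = -6*(28 + O)*(7 + O) = -6*(7 + O)*(28 + O))
((12713 - 1*8566) + b(-23))/(-36891 + (10 + 17)*10) = ((12713 - 1*8566) + (-1176 - 210*(-23) - 6*(-23)²))/(-36891 + (10 + 17)*10) = ((12713 - 8566) + (-1176 + 4830 - 6*529))/(-36891 + 27*10) = (4147 + (-1176 + 4830 - 3174))/(-36891 + 270) = (4147 + 480)/(-36621) = 4627*(-1/36621) = -4627/36621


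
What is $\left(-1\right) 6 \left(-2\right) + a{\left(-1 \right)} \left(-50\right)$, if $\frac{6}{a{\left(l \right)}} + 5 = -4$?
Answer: $\frac{136}{3} \approx 45.333$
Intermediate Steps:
$a{\left(l \right)} = - \frac{2}{3}$ ($a{\left(l \right)} = \frac{6}{-5 - 4} = \frac{6}{-9} = 6 \left(- \frac{1}{9}\right) = - \frac{2}{3}$)
$\left(-1\right) 6 \left(-2\right) + a{\left(-1 \right)} \left(-50\right) = \left(-1\right) 6 \left(-2\right) - - \frac{100}{3} = \left(-6\right) \left(-2\right) + \frac{100}{3} = 12 + \frac{100}{3} = \frac{136}{3}$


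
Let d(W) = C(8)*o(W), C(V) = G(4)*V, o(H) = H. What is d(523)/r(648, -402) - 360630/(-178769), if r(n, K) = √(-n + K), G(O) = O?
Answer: 360630/178769 - 8368*I*√42/105 ≈ 2.0173 - 516.48*I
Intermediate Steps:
r(n, K) = √(K - n)
C(V) = 4*V
d(W) = 32*W (d(W) = (4*8)*W = 32*W)
d(523)/r(648, -402) - 360630/(-178769) = (32*523)/(√(-402 - 1*648)) - 360630/(-178769) = 16736/(√(-402 - 648)) - 360630*(-1/178769) = 16736/(√(-1050)) + 360630/178769 = 16736/((5*I*√42)) + 360630/178769 = 16736*(-I*√42/210) + 360630/178769 = -8368*I*√42/105 + 360630/178769 = 360630/178769 - 8368*I*√42/105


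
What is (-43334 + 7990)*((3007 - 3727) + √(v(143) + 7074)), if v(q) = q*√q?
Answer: 25447680 - 35344*√(7074 + 143*√143) ≈ 2.2135e+7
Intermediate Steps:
v(q) = q^(3/2)
(-43334 + 7990)*((3007 - 3727) + √(v(143) + 7074)) = (-43334 + 7990)*((3007 - 3727) + √(143^(3/2) + 7074)) = -35344*(-720 + √(143*√143 + 7074)) = -35344*(-720 + √(7074 + 143*√143)) = 25447680 - 35344*√(7074 + 143*√143)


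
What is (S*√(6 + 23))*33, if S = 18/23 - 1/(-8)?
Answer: 5511*√29/184 ≈ 161.29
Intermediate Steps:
S = 167/184 (S = 18*(1/23) - 1*(-⅛) = 18/23 + ⅛ = 167/184 ≈ 0.90761)
(S*√(6 + 23))*33 = (167*√(6 + 23)/184)*33 = (167*√29/184)*33 = 5511*√29/184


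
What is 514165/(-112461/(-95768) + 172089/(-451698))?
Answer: 3706976605702760/5719631571 ≈ 6.4812e+5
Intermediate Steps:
514165/(-112461/(-95768) + 172089/(-451698)) = 514165/(-112461*(-1/95768) + 172089*(-1/451698)) = 514165/(112461/95768 - 57363/150566) = 514165/(5719631571/7209702344) = 514165*(7209702344/5719631571) = 3706976605702760/5719631571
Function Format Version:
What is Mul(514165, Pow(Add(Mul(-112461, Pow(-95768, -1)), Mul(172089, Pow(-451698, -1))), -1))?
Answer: Rational(3706976605702760, 5719631571) ≈ 6.4812e+5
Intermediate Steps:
Mul(514165, Pow(Add(Mul(-112461, Pow(-95768, -1)), Mul(172089, Pow(-451698, -1))), -1)) = Mul(514165, Pow(Add(Mul(-112461, Rational(-1, 95768)), Mul(172089, Rational(-1, 451698))), -1)) = Mul(514165, Pow(Add(Rational(112461, 95768), Rational(-57363, 150566)), -1)) = Mul(514165, Pow(Rational(5719631571, 7209702344), -1)) = Mul(514165, Rational(7209702344, 5719631571)) = Rational(3706976605702760, 5719631571)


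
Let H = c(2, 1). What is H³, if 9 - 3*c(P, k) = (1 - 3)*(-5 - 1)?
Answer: -1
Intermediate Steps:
c(P, k) = -1 (c(P, k) = 3 - (1 - 3)*(-5 - 1)/3 = 3 - (-2)*(-6)/3 = 3 - ⅓*12 = 3 - 4 = -1)
H = -1
H³ = (-1)³ = -1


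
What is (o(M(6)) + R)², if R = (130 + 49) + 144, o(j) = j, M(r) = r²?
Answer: 128881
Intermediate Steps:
R = 323 (R = 179 + 144 = 323)
(o(M(6)) + R)² = (6² + 323)² = (36 + 323)² = 359² = 128881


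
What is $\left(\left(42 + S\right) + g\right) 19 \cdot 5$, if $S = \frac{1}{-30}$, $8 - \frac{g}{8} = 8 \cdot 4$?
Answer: $- \frac{85519}{6} \approx -14253.0$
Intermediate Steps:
$g = -192$ ($g = 64 - 8 \cdot 8 \cdot 4 = 64 - 256 = -192$)
$S = - \frac{1}{30} \approx -0.033333$
$\left(\left(42 + S\right) + g\right) 19 \cdot 5 = \left(\left(42 - \frac{1}{30}\right) - 192\right) 19 \cdot 5 = \left(\frac{1259}{30} - 192\right) 95 = \left(- \frac{4501}{30}\right) 95 = - \frac{85519}{6}$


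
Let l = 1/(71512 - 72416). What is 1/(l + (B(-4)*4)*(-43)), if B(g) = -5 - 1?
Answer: 904/932927 ≈ 0.00096899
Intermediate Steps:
B(g) = -6
l = -1/904 (l = 1/(-904) = -1/904 ≈ -0.0011062)
1/(l + (B(-4)*4)*(-43)) = 1/(-1/904 - 6*4*(-43)) = 1/(-1/904 - 24*(-43)) = 1/(-1/904 + 1032) = 1/(932927/904) = 904/932927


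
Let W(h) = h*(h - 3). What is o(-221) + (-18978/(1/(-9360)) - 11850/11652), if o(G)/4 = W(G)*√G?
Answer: 344965381385/1942 + 198016*I*√221 ≈ 1.7763e+8 + 2.9437e+6*I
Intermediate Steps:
W(h) = h*(-3 + h)
o(G) = 4*G^(3/2)*(-3 + G) (o(G) = 4*((G*(-3 + G))*√G) = 4*(G^(3/2)*(-3 + G)) = 4*G^(3/2)*(-3 + G))
o(-221) + (-18978/(1/(-9360)) - 11850/11652) = 4*(-221)^(3/2)*(-3 - 221) + (-18978/(1/(-9360)) - 11850/11652) = 4*(-221*I*√221)*(-224) + (-18978/(-1/9360) - 11850*1/11652) = 198016*I*√221 + (-18978*(-9360) - 1975/1942) = 198016*I*√221 + (177634080 - 1975/1942) = 198016*I*√221 + 344965381385/1942 = 344965381385/1942 + 198016*I*√221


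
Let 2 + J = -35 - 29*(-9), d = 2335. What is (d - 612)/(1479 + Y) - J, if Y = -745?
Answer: -162693/734 ≈ -221.65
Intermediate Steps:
J = 224 (J = -2 + (-35 - 29*(-9)) = -2 + (-35 + 261) = -2 + 226 = 224)
(d - 612)/(1479 + Y) - J = (2335 - 612)/(1479 - 745) - 1*224 = 1723/734 - 224 = -162693/734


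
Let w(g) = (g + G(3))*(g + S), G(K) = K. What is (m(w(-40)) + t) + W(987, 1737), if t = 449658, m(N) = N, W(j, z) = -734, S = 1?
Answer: 450367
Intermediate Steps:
w(g) = (1 + g)*(3 + g) (w(g) = (g + 3)*(g + 1) = (3 + g)*(1 + g) = (1 + g)*(3 + g))
(m(w(-40)) + t) + W(987, 1737) = ((3 + (-40)**2 + 4*(-40)) + 449658) - 734 = ((3 + 1600 - 160) + 449658) - 734 = (1443 + 449658) - 734 = 451101 - 734 = 450367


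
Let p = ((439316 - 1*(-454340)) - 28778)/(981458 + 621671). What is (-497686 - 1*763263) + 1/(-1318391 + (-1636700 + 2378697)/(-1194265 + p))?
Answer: -3182811619338435978663157/2524139849697744650 ≈ -1.2609e+6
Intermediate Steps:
p = 864878/1603129 (p = ((439316 + 454340) - 28778)/1603129 = (893656 - 28778)*(1/1603129) = 864878*(1/1603129) = 864878/1603129 ≈ 0.53949)
(-497686 - 1*763263) + 1/(-1318391 + (-1636700 + 2378697)/(-1194265 + p)) = (-497686 - 1*763263) + 1/(-1318391 + (-1636700 + 2378697)/(-1194265 + 864878/1603129)) = (-497686 - 763263) + 1/(-1318391 + 741997/(-1914559990307/1603129)) = -1260949 + 1/(-1318391 + 741997*(-1603129/1914559990307)) = -1260949 + 1/(-1318391 - 1189516908613/1914559990307) = -1260949 + 1/(-2524139849697744650/1914559990307) = -1260949 - 1914559990307/2524139849697744650 = -3182811619338435978663157/2524139849697744650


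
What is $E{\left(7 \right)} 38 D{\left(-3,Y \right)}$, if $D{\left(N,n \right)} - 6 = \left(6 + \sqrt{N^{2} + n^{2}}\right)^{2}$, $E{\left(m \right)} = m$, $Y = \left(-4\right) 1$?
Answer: $33782$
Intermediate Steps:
$Y = -4$
$D{\left(N,n \right)} = 6 + \left(6 + \sqrt{N^{2} + n^{2}}\right)^{2}$
$E{\left(7 \right)} 38 D{\left(-3,Y \right)} = 7 \cdot 38 \left(6 + \left(6 + \sqrt{\left(-3\right)^{2} + \left(-4\right)^{2}}\right)^{2}\right) = 266 \left(6 + \left(6 + \sqrt{9 + 16}\right)^{2}\right) = 266 \left(6 + \left(6 + \sqrt{25}\right)^{2}\right) = 266 \left(6 + \left(6 + 5\right)^{2}\right) = 266 \left(6 + 11^{2}\right) = 266 \left(6 + 121\right) = 266 \cdot 127 = 33782$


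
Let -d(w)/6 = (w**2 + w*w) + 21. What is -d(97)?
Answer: 113034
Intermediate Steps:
d(w) = -126 - 12*w**2 (d(w) = -6*((w**2 + w*w) + 21) = -6*((w**2 + w**2) + 21) = -6*(2*w**2 + 21) = -6*(21 + 2*w**2) = -126 - 12*w**2)
-d(97) = -(-126 - 12*97**2) = -(-126 - 12*9409) = -(-126 - 112908) = -1*(-113034) = 113034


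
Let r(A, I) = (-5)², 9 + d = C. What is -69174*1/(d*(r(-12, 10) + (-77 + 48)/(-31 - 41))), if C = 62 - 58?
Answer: 4980528/9145 ≈ 544.62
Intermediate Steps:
C = 4
d = -5 (d = -9 + 4 = -5)
r(A, I) = 25
-69174*1/(d*(r(-12, 10) + (-77 + 48)/(-31 - 41))) = -69174*(-1/(5*(25 + (-77 + 48)/(-31 - 41)))) = -69174*(-1/(5*(25 - 29/(-72)))) = -69174*(-1/(5*(25 - 29*(-1/72)))) = -69174*(-1/(5*(25 + 29/72))) = -69174/((1829/72)*(-5)) = -69174/(-9145/72) = -69174*(-72/9145) = 4980528/9145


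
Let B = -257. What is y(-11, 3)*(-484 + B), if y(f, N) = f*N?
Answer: 24453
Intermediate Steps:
y(f, N) = N*f
y(-11, 3)*(-484 + B) = (3*(-11))*(-484 - 257) = -33*(-741) = 24453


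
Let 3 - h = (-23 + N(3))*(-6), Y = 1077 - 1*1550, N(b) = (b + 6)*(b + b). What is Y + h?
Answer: -284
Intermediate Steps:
N(b) = 2*b*(6 + b) (N(b) = (6 + b)*(2*b) = 2*b*(6 + b))
Y = -473 (Y = 1077 - 1550 = -473)
h = 189 (h = 3 - (-23 + 2*3*(6 + 3))*(-6) = 3 - (-23 + 2*3*9)*(-6) = 3 - (-23 + 54)*(-6) = 3 - 31*(-6) = 3 - 1*(-186) = 3 + 186 = 189)
Y + h = -473 + 189 = -284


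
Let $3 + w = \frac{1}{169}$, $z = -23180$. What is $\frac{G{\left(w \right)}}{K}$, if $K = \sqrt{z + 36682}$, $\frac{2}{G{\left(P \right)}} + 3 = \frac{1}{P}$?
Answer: $- \frac{506 \sqrt{13502}}{11388937} \approx -0.0051626$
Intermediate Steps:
$w = - \frac{506}{169}$ ($w = -3 + \frac{1}{169} = - \frac{506}{169} \approx -2.9941$)
$G{\left(P \right)} = \frac{2}{-3 + \frac{1}{P}}$
$K = \sqrt{13502}$ ($K = \sqrt{-23180 + 36682} = \sqrt{13502} \approx 116.2$)
$\frac{G{\left(w \right)}}{K} = \frac{\left(-2\right) \left(- \frac{506}{169}\right) \frac{1}{-1 + 3 \left(- \frac{506}{169}\right)}}{\sqrt{13502}} = \left(-2\right) \left(- \frac{506}{169}\right) \frac{1}{-1 - \frac{1518}{169}} \frac{\sqrt{13502}}{13502} = \left(-2\right) \left(- \frac{506}{169}\right) \frac{1}{- \frac{1687}{169}} \frac{\sqrt{13502}}{13502} = \left(-2\right) \left(- \frac{506}{169}\right) \left(- \frac{169}{1687}\right) \frac{\sqrt{13502}}{13502} = - \frac{1012 \frac{\sqrt{13502}}{13502}}{1687} = - \frac{506 \sqrt{13502}}{11388937}$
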